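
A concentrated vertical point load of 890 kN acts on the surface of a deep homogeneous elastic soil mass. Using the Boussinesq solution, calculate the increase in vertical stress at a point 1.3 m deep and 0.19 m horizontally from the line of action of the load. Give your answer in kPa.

Boussinesq vertical stress below a point load on an elastic half-space:
Δσ_z = 3P/(2πz²) · [1 + (r/z)²]^(−5/2)
r/z = 0.19/1.3 = 0.14615; [1+(r/z)²]^(−5/2) = 0.94853.
Δσ_z = 3×890/(2π×1.3²) × 0.94853 = 251.45 × 0.94853 = 238.5 kPa

Δσ_z ≈ 239 kPa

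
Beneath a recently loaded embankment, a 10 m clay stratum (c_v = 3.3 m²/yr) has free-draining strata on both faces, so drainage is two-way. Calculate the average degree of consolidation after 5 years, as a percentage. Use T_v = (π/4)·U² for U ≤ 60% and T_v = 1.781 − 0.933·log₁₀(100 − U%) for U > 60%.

Drainage path length: H_d = H/2 = 5 m (double drainage).
T_v = c_v·t/H_d² = 3.3×5/5² = 0.66.
T_v = 0.66 corresponds to the U > 60% branch:
U = 1 − 10^((1.781 − T_v)/0.933)/100 = 0.841

U ≈ 84.1 %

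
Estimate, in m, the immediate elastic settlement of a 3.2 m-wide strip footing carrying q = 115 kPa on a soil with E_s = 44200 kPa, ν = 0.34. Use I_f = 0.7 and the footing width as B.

S_e ≈ 0.00515 m

Immediate (elastic) settlement: S_e = q·B·(1−ν²)/E_s · I_f.
S_e = 115 × 3.2 × (1 − 0.34²) / 44200 × 0.7
    = 115 × 3.2 × 0.8844 / 44200 × 0.7
    = 0.005154 m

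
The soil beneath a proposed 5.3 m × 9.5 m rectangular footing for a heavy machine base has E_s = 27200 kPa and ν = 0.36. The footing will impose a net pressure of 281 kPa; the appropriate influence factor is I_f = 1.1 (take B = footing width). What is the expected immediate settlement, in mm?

S_e ≈ 52.4 mm

Immediate (elastic) settlement: S_e = q·B·(1−ν²)/E_s · I_f.
S_e = 281 × 5.3 × (1 − 0.36²) / 27200 × 1.1
    = 281 × 5.3 × 0.8704 / 27200 × 1.1
    = 0.05242 m = 52.42 mm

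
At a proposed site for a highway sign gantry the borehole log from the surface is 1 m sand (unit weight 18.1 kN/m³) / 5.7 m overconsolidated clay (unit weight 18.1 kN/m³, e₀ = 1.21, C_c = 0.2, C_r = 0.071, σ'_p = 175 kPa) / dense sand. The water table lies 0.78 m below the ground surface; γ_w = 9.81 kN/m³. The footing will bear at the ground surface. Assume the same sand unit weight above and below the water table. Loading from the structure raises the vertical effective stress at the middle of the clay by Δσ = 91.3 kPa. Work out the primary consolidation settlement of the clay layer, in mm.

S_c ≈ 95.1 mm

Mid-depth of clay below the ground surface: z = 1 + 5.7/2 = 3.85 m.
Total vertical stress at mid-clay: σ_v = 18.1×1 + 18.1×2.85 = 69.685 kPa.
Pore pressure: u = 9.81×(3.85 − 0.78) = 30.117 kPa.
Initial effective stress: σ'_0 = σ_v − u = 69.685 − 30.117 = 39.568 kPa.
Final effective stress: σ'_f = 39.568 + 91.3 = 130.87 kPa.
σ'_f = 130.87 ≤ σ'_p = 175 kPa, so the clay remains overconsolidated and only the recompression index applies:
S_c = C_r·H/(1+e₀)·log₁₀(σ'_f/σ'_0) = 0.071×5.7/2.21×log₁₀(130.87/39.568)
    = 0.18312 × 0.5195 = 0.09513 m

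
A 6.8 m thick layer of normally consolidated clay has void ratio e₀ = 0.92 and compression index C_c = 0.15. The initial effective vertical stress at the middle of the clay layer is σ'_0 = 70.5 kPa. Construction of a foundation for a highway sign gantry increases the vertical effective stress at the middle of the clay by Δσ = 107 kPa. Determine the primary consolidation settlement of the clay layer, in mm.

Final effective stress: σ'_f = σ'_0 + Δσ = 70.5 + 107 = 177.5 kPa.
Normally consolidated clay, so the full stress increment lies on the virgin compression line:
S_c = C_c·H/(1+e₀)·log₁₀(σ'_f/σ'_0) = 0.15×6.8/(1+0.92)×log₁₀(177.5/70.5)
    = 0.53125 × 0.40101 = 0.213 m

S_c ≈ 213 mm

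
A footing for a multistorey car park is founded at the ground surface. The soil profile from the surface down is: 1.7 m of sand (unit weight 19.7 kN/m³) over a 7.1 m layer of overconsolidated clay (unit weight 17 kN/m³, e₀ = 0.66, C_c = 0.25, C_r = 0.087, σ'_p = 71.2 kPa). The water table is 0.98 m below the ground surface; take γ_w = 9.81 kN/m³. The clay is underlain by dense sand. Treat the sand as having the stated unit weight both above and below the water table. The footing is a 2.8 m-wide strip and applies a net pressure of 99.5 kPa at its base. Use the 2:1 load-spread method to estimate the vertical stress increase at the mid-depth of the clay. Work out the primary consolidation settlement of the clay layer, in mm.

Mid-depth of clay below the ground surface: z = 1.7 + 7.1/2 = 5.25 m.
Total vertical stress at mid-clay: σ_v = 19.7×1.7 + 17×3.55 = 93.84 kPa.
Pore pressure: u = 9.81×(5.25 − 0.98) = 41.889 kPa.
Initial effective stress: σ'_0 = σ_v − u = 93.84 − 41.889 = 51.951 kPa.
Stress increase at mid-clay by the 2:1 spreading method:
Δσ = qB/(B+z) = 99.5×2.8/(2.8+5.25) = 34.609 kPa
Final effective stress: σ'_f = 51.951 + 34.609 = 86.56 kPa.
σ'_f = 86.56 > σ'_p = 71.2 kPa, so the stress path crosses the preconsolidation pressure — recompression up to σ'_p, then virgin compression beyond:
S_c = H/(1+e₀)·[C_r·log₁₀(σ'_p/σ'_0) + C_c·log₁₀(σ'_f/σ'_p)]
    = 7.1/1.66 × [0.087×log₁₀(71.2/51.951) + 0.25×log₁₀(86.56/71.2)]
    = 4.2771 × [0.011909 + 0.021209] = 0.1416 m

S_c ≈ 142 mm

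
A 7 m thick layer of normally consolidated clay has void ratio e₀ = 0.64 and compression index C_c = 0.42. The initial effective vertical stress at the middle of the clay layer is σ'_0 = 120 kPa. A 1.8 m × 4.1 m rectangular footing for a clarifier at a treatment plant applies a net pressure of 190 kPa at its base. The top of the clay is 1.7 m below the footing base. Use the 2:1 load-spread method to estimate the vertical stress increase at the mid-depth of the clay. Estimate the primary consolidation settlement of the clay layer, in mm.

S_c ≈ 129 mm

Mid-depth of clay below the footing base: z = 1.7 + 7/2 = 5.2 m.
Stress increase at mid-clay by the 2:1 spreading method:
Δσ = qBL/((B+z)(L+z)) = 190×1.8×4.1/((1.8+5.2)(4.1+5.2)) = 21.539 kPa
Final effective stress: σ'_f = σ'_0 + Δσ = 120 + 21.539 = 141.54 kPa.
Normally consolidated clay, so the full stress increment lies on the virgin compression line:
S_c = C_c·H/(1+e₀)·log₁₀(σ'_f/σ'_0) = 0.42×7/(1+0.64)×log₁₀(141.54/120)
    = 1.7927 × 0.071698 = 0.1285 m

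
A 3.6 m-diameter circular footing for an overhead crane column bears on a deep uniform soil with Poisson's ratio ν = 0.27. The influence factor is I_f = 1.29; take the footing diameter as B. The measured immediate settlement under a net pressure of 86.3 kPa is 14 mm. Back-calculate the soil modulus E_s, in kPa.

S_e = q·B·(1−ν²)/E_s · I_f  ⇒  E_s = q·B·(1−ν²)·I_f / S_e.
E_s = 86.3 × 3.6 × 0.9271 × 1.29 / 0.014 = 26540 kPa

E_s ≈ 26500 kPa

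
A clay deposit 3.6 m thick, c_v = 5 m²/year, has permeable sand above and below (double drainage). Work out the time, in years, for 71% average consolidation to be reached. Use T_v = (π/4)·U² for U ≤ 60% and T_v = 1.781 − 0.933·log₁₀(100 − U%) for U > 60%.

Drainage path length: H_d = H/2 = 1.8 m (double drainage).
U > 60%: T_v = 1.781 − 0.933·log₁₀(100 − 71) = 0.41658.
t = T_v·H_d²/c_v = 0.41658×1.8²/5 = 0.2699 years.

t ≈ 0.27 years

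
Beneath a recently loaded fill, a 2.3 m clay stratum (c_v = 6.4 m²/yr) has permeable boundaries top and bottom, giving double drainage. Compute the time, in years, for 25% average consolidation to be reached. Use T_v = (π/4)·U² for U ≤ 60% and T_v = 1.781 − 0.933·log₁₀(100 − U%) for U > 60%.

t ≈ 0.0101 years

Drainage path length: H_d = H/2 = 1.15 m (double drainage).
U ≤ 60%: T_v = (π/4)·U² = (π/4)×0.25² = 0.049087.
t = T_v·H_d²/c_v = 0.049087×1.15²/6.4 = 0.01014 years.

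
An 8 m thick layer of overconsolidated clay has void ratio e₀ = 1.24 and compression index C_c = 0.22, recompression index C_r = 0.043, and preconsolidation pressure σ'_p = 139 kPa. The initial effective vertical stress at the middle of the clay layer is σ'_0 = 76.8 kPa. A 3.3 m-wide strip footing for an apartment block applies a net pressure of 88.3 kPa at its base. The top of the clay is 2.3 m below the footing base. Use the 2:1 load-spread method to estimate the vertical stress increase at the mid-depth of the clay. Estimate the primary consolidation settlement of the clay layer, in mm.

S_c ≈ 22.2 mm

Mid-depth of clay below the footing base: z = 2.3 + 8/2 = 6.3 m.
Stress increase at mid-clay by the 2:1 spreading method:
Δσ = qB/(B+z) = 88.3×3.3/(3.3+6.3) = 30.353 kPa
Final effective stress: σ'_f = 76.8 + 30.353 = 107.15 kPa.
σ'_f = 107.15 ≤ σ'_p = 139 kPa, so the clay remains overconsolidated and only the recompression index applies:
S_c = C_r·H/(1+e₀)·log₁₀(σ'_f/σ'_0) = 0.043×8/2.24×log₁₀(107.15/76.8)
    = 0.15357 × 0.14463 = 0.02221 m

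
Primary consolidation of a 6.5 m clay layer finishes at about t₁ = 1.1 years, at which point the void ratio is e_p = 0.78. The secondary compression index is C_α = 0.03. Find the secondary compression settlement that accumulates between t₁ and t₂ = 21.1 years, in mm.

Secondary compression: S_s = C_α·H/(1+e_p)·log₁₀(t₂/t₁)
S_s = 0.03×6.5/(1+0.78)×log₁₀(21.1/1.1)
    = 0.1096 × 1.283 = 0.1405 m

S_s ≈ 141 mm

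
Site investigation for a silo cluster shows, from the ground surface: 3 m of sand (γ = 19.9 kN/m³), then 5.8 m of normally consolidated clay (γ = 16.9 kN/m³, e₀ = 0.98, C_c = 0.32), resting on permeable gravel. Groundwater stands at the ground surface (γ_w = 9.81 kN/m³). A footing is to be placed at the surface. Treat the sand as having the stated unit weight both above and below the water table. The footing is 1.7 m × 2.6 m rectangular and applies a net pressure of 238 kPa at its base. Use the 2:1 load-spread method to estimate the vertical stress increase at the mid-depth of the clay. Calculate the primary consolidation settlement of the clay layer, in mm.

Mid-depth of clay below the ground surface: z = 3 + 5.8/2 = 5.9 m.
Total vertical stress at mid-clay: σ_v = 19.9×3 + 16.9×2.9 = 108.71 kPa.
Pore pressure: u = 9.81×(5.9 − 0) = 57.879 kPa.
Initial effective stress: σ'_0 = σ_v − u = 108.71 − 57.879 = 50.831 kPa.
Stress increase at mid-clay by the 2:1 spreading method:
Δσ = qBL/((B+z)(L+z)) = 238×1.7×2.6/((1.7+5.9)(2.6+5.9)) = 16.284 kPa
Final effective stress: σ'_f = σ'_0 + Δσ = 50.831 + 16.284 = 67.115 kPa.
Normally consolidated clay, so the full stress increment lies on the virgin compression line:
S_c = C_c·H/(1+e₀)·log₁₀(σ'_f/σ'_0) = 0.32×5.8/(1+0.98)×log₁₀(67.115/50.831)
    = 0.93737 × 0.12069 = 0.1131 m

S_c ≈ 113 mm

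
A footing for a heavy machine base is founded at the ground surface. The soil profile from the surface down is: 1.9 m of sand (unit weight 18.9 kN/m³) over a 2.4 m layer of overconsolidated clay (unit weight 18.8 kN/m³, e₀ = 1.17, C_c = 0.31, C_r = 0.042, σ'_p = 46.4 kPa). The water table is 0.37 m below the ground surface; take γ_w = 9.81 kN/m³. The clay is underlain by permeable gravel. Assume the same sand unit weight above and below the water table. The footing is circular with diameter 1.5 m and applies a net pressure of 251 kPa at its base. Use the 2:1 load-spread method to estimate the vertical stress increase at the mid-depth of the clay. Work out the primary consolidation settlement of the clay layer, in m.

S_c ≈ 0.0419 m

Mid-depth of clay below the ground surface: z = 1.9 + 2.4/2 = 3.1 m.
Total vertical stress at mid-clay: σ_v = 18.9×1.9 + 18.8×1.2 = 58.47 kPa.
Pore pressure: u = 9.81×(3.1 − 0.37) = 26.781 kPa.
Initial effective stress: σ'_0 = σ_v − u = 58.47 − 26.781 = 31.689 kPa.
Stress increase at mid-clay by the 2:1 spreading method:
Δσ ≈ qD²/(D+z)² = 251×1.5²/(1.5+3.1)² = 26.69 kPa
Final effective stress: σ'_f = 31.689 + 26.69 = 58.379 kPa.
σ'_f = 58.379 > σ'_p = 46.4 kPa, so the stress path crosses the preconsolidation pressure — recompression up to σ'_p, then virgin compression beyond:
S_c = H/(1+e₀)·[C_r·log₁₀(σ'_p/σ'_0) + C_c·log₁₀(σ'_f/σ'_p)]
    = 2.4/2.17 × [0.042×log₁₀(46.4/31.689) + 0.31×log₁₀(58.379/46.4)]
    = 1.106 × [0.0069556 + 0.030919] = 0.04189 m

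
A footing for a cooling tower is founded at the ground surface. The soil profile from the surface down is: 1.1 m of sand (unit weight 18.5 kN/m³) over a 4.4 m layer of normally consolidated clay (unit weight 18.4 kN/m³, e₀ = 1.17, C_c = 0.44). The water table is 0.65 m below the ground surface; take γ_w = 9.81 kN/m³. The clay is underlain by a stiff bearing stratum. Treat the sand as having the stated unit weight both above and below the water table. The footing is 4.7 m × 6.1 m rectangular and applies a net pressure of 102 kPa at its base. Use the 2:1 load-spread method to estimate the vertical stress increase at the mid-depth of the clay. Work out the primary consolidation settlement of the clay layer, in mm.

S_c ≈ 290 mm

Mid-depth of clay below the ground surface: z = 1.1 + 4.4/2 = 3.3 m.
Total vertical stress at mid-clay: σ_v = 18.5×1.1 + 18.4×2.2 = 60.83 kPa.
Pore pressure: u = 9.81×(3.3 − 0.65) = 25.997 kPa.
Initial effective stress: σ'_0 = σ_v − u = 60.83 − 25.997 = 34.833 kPa.
Stress increase at mid-clay by the 2:1 spreading method:
Δσ = qBL/((B+z)(L+z)) = 102×4.7×6.1/((4.7+3.3)(6.1+3.3)) = 38.888 kPa
Final effective stress: σ'_f = σ'_0 + Δσ = 34.833 + 38.888 = 73.721 kPa.
Normally consolidated clay, so the full stress increment lies on the virgin compression line:
S_c = C_c·H/(1+e₀)·log₁₀(σ'_f/σ'_0) = 0.44×4.4/(1+1.17)×log₁₀(73.721/34.833)
    = 0.89217 × 0.3256 = 0.2905 m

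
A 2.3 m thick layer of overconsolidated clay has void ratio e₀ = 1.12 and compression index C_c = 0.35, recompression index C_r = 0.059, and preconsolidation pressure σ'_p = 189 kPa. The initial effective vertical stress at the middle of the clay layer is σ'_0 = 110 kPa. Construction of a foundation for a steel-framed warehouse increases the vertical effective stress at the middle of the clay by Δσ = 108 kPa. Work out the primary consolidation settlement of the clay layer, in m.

S_c ≈ 0.0386 m

Final effective stress: σ'_f = 110 + 108 = 218 kPa.
σ'_f = 218 > σ'_p = 189 kPa, so the stress path crosses the preconsolidation pressure — recompression up to σ'_p, then virgin compression beyond:
S_c = H/(1+e₀)·[C_r·log₁₀(σ'_p/σ'_0) + C_c·log₁₀(σ'_f/σ'_p)]
    = 2.3/2.12 × [0.059×log₁₀(189/110) + 0.35×log₁₀(218/189)]
    = 1.0849 × [0.013869 + 0.021698] = 0.03859 m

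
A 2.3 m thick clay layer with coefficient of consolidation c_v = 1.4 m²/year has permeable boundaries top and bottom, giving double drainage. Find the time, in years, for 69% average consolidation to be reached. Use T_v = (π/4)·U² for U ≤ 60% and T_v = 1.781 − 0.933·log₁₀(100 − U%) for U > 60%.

t ≈ 0.368 years

Drainage path length: H_d = H/2 = 1.15 m (double drainage).
U > 60%: T_v = 1.781 − 0.933·log₁₀(100 − 69) = 0.38956.
t = T_v·H_d²/c_v = 0.38956×1.15²/1.4 = 0.368 years.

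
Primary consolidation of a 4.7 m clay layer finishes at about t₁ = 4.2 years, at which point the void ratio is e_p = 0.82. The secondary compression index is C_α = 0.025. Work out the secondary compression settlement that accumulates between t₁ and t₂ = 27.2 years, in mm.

S_s ≈ 52.4 mm

Secondary compression: S_s = C_α·H/(1+e_p)·log₁₀(t₂/t₁)
S_s = 0.025×4.7/(1+0.82)×log₁₀(27.2/4.2)
    = 0.06456 × 0.8113 = 0.05238 m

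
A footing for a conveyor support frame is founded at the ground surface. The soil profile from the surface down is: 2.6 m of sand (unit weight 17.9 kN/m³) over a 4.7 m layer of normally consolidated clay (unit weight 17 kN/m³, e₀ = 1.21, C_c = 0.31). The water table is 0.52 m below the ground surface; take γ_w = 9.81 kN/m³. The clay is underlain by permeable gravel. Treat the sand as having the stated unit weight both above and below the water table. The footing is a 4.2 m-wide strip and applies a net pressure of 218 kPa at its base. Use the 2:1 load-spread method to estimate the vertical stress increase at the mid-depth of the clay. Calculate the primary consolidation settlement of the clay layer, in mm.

S_c ≈ 344 mm

Mid-depth of clay below the ground surface: z = 2.6 + 4.7/2 = 4.95 m.
Total vertical stress at mid-clay: σ_v = 17.9×2.6 + 17×2.35 = 86.49 kPa.
Pore pressure: u = 9.81×(4.95 − 0.52) = 43.458 kPa.
Initial effective stress: σ'_0 = σ_v − u = 86.49 − 43.458 = 43.032 kPa.
Stress increase at mid-clay by the 2:1 spreading method:
Δσ = qB/(B+z) = 218×4.2/(4.2+4.95) = 100.07 kPa
Final effective stress: σ'_f = σ'_0 + Δσ = 43.032 + 100.07 = 143.1 kPa.
Normally consolidated clay, so the full stress increment lies on the virgin compression line:
S_c = C_c·H/(1+e₀)·log₁₀(σ'_f/σ'_0) = 0.31×4.7/(1+1.21)×log₁₀(143.1/43.032)
    = 0.65928 × 0.52185 = 0.344 m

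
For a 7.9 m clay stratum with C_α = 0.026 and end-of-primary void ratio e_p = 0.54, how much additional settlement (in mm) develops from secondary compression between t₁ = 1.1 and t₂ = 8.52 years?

Secondary compression: S_s = C_α·H/(1+e_p)·log₁₀(t₂/t₁)
S_s = 0.026×7.9/(1+0.54)×log₁₀(8.52/1.1)
    = 0.1334 × 0.889 = 0.1186 m

S_s ≈ 119 mm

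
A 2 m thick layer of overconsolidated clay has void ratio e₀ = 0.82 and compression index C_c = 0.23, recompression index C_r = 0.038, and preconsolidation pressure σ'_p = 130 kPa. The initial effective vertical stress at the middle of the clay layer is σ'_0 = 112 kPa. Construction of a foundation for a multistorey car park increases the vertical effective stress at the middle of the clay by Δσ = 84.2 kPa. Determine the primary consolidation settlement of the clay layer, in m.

Final effective stress: σ'_f = 112 + 84.2 = 196.2 kPa.
σ'_f = 196.2 > σ'_p = 130 kPa, so the stress path crosses the preconsolidation pressure — recompression up to σ'_p, then virgin compression beyond:
S_c = H/(1+e₀)·[C_r·log₁₀(σ'_p/σ'_0) + C_c·log₁₀(σ'_f/σ'_p)]
    = 2/1.82 × [0.038×log₁₀(130/112) + 0.23×log₁₀(196.2/130)]
    = 1.0989 × [0.0024596 + 0.041114] = 0.04788 m

S_c ≈ 0.0479 m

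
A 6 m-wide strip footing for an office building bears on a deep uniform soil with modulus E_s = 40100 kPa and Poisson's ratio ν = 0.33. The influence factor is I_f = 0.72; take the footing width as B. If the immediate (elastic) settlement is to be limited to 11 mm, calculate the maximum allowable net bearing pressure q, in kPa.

q ≈ 115 kPa

S_e = q·B·(1−ν²)/E_s · I_f  ⇒  q = S_e·E_s / (B·(1−ν²)·I_f).
q = 0.011 × 40100 / (6 × 0.8911 × 0.72) = 114.6 kPa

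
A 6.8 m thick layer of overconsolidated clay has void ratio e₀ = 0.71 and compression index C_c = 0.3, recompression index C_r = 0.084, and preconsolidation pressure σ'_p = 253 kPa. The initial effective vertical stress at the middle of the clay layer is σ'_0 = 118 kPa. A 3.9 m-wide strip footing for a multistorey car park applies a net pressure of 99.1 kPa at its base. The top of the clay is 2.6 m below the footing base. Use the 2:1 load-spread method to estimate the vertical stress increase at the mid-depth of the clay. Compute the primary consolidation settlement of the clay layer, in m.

Mid-depth of clay below the footing base: z = 2.6 + 6.8/2 = 6 m.
Stress increase at mid-clay by the 2:1 spreading method:
Δσ = qB/(B+z) = 99.1×3.9/(3.9+6) = 39.039 kPa
Final effective stress: σ'_f = 118 + 39.039 = 157.04 kPa.
σ'_f = 157.04 ≤ σ'_p = 253 kPa, so the clay remains overconsolidated and only the recompression index applies:
S_c = C_r·H/(1+e₀)·log₁₀(σ'_f/σ'_0) = 0.084×6.8/1.71×log₁₀(157.04/118)
    = 0.33403 × 0.12413 = 0.04146 m

S_c ≈ 0.0415 m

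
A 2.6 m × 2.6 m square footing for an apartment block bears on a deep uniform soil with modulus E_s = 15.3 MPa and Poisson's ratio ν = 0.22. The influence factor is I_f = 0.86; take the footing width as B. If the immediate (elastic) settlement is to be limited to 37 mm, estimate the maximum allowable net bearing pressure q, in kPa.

E_s = 15.3 MPa = 15300 kPa.
S_e = q·B·(1−ν²)/E_s · I_f  ⇒  q = S_e·E_s / (B·(1−ν²)·I_f).
q = 0.037 × 15300 / (2.6 × 0.9516 × 0.86) = 266.1 kPa

q ≈ 266 kPa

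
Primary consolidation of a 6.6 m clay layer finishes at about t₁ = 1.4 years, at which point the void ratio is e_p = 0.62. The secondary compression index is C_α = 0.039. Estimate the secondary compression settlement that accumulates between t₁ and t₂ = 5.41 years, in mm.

S_s ≈ 93.3 mm

Secondary compression: S_s = C_α·H/(1+e_p)·log₁₀(t₂/t₁)
S_s = 0.039×6.6/(1+0.62)×log₁₀(5.41/1.4)
    = 0.1589 × 0.5871 = 0.09328 m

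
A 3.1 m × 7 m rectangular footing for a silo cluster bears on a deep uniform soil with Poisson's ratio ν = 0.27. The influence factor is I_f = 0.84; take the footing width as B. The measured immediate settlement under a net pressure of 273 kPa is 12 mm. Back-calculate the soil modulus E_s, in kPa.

S_e = q·B·(1−ν²)/E_s · I_f  ⇒  E_s = q·B·(1−ν²)·I_f / S_e.
E_s = 273 × 3.1 × 0.9271 × 0.84 / 0.012 = 54920 kPa

E_s ≈ 54900 kPa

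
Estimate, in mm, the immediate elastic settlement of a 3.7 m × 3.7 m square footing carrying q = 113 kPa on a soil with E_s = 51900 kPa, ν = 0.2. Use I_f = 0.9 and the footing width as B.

S_e ≈ 6.96 mm

Immediate (elastic) settlement: S_e = q·B·(1−ν²)/E_s · I_f.
S_e = 113 × 3.7 × (1 − 0.2²) / 51900 × 0.9
    = 113 × 3.7 × 0.96 / 51900 × 0.9
    = 0.00696 m = 6.96 mm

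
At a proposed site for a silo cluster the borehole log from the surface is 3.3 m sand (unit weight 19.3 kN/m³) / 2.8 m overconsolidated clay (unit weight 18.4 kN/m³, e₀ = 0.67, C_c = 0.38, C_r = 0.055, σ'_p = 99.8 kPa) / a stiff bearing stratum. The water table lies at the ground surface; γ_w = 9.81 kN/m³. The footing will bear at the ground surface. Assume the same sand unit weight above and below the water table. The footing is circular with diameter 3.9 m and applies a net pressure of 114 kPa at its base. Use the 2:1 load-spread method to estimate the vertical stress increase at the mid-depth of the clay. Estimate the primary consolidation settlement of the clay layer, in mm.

S_c ≈ 17.3 mm

Mid-depth of clay below the ground surface: z = 3.3 + 2.8/2 = 4.7 m.
Total vertical stress at mid-clay: σ_v = 19.3×3.3 + 18.4×1.4 = 89.45 kPa.
Pore pressure: u = 9.81×(4.7 − 0) = 46.107 kPa.
Initial effective stress: σ'_0 = σ_v − u = 89.45 − 46.107 = 43.343 kPa.
Stress increase at mid-clay by the 2:1 spreading method:
Δσ ≈ qD²/(D+z)² = 114×3.9²/(3.9+4.7)² = 23.444 kPa
Final effective stress: σ'_f = 43.343 + 23.444 = 66.787 kPa.
σ'_f = 66.787 ≤ σ'_p = 99.8 kPa, so the clay remains overconsolidated and only the recompression index applies:
S_c = C_r·H/(1+e₀)·log₁₀(σ'_f/σ'_0) = 0.055×2.8/1.67×log₁₀(66.787/43.343)
    = 0.092213 × 0.18777 = 0.01731 m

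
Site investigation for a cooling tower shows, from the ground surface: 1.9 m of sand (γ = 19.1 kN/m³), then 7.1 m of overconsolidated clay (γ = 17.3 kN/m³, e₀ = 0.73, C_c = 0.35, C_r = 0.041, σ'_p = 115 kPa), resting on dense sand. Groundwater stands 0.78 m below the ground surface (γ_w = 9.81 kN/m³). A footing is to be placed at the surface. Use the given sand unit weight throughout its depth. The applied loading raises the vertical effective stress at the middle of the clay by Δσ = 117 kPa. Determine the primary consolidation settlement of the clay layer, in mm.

Mid-depth of clay below the ground surface: z = 1.9 + 7.1/2 = 5.45 m.
Total vertical stress at mid-clay: σ_v = 19.1×1.9 + 17.3×3.55 = 97.705 kPa.
Pore pressure: u = 9.81×(5.45 − 0.78) = 45.813 kPa.
Initial effective stress: σ'_0 = σ_v − u = 97.705 − 45.813 = 51.892 kPa.
Final effective stress: σ'_f = 51.892 + 117 = 168.89 kPa.
σ'_f = 168.89 > σ'_p = 115 kPa, so the stress path crosses the preconsolidation pressure — recompression up to σ'_p, then virgin compression beyond:
S_c = H/(1+e₀)·[C_r·log₁₀(σ'_p/σ'_0) + C_c·log₁₀(σ'_f/σ'_p)]
    = 7.1/1.73 × [0.041×log₁₀(115/51.892) + 0.35×log₁₀(168.89/115)]
    = 4.104 × [0.014169 + 0.058417] = 0.2979 m

S_c ≈ 298 mm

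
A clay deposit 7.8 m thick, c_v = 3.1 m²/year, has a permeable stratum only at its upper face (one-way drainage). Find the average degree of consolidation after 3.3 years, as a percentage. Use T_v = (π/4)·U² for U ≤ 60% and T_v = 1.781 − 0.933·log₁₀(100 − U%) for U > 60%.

Drainage path length: H_d = H = 7.8 m (single drainage).
T_v = c_v·t/H_d² = 3.1×3.3/7.8² = 0.16815.
T_v = 0.16815 corresponds to the U ≤ 60% branch:
U = √(4T_v/π) = 0.4627

U ≈ 46.3 %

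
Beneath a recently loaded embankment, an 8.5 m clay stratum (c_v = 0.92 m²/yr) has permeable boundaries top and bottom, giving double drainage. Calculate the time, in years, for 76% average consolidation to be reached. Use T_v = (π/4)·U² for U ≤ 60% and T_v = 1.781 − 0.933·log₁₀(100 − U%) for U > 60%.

Drainage path length: H_d = H/2 = 4.25 m (double drainage).
U > 60%: T_v = 1.781 − 0.933·log₁₀(100 − 76) = 0.49326.
t = T_v·H_d²/c_v = 0.49326×4.25²/0.92 = 9.684 years.

t ≈ 9.68 years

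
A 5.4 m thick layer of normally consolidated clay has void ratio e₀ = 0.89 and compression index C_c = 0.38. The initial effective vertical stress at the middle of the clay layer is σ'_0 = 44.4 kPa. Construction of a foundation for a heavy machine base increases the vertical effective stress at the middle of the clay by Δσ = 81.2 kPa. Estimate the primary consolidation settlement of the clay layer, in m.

S_c ≈ 0.49 m

Final effective stress: σ'_f = σ'_0 + Δσ = 44.4 + 81.2 = 125.6 kPa.
Normally consolidated clay, so the full stress increment lies on the virgin compression line:
S_c = C_c·H/(1+e₀)·log₁₀(σ'_f/σ'_0) = 0.38×5.4/(1+0.89)×log₁₀(125.6/44.4)
    = 1.0857 × 0.45161 = 0.4903 m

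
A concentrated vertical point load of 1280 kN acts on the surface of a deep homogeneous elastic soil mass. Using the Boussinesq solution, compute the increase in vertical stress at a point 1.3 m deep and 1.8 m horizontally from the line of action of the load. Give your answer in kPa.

Boussinesq vertical stress below a point load on an elastic half-space:
Δσ_z = 3P/(2πz²) · [1 + (r/z)²]^(−5/2)
r/z = 1.8/1.3 = 1.3846; [1+(r/z)²]^(−5/2) = 0.068802.
Δσ_z = 3×1280/(2π×1.3²) × 0.068802 = 361.63 × 0.068802 = 24.88 kPa

Δσ_z ≈ 24.9 kPa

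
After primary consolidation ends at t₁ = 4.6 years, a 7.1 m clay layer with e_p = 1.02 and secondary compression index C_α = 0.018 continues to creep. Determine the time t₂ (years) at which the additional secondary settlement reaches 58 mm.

S_s = C_α·H/(1+e_p)·log₁₀(t₂/t₁) ⇒ log₁₀(t₂/t₁) = S_s·(1+e_p)/(C_α·H).
log₁₀(t₂/t₁) = 0.058 × (1+1.02) / (0.018×7.1) = 0.9167
t₂ = t₁ × 10^0.9167 = 4.6 × 8.256 = 37.98 years

t₂ ≈ 38 years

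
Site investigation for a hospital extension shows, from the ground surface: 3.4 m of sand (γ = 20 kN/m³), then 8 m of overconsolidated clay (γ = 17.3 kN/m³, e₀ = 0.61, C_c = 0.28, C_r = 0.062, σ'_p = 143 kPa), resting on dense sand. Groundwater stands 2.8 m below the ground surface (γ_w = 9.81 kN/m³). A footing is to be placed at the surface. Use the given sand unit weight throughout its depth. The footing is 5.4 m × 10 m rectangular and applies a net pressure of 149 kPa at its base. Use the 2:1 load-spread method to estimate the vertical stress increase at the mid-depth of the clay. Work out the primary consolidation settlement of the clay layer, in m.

Mid-depth of clay below the ground surface: z = 3.4 + 8/2 = 7.4 m.
Total vertical stress at mid-clay: σ_v = 20×3.4 + 17.3×4 = 137.2 kPa.
Pore pressure: u = 9.81×(7.4 − 2.8) = 45.126 kPa.
Initial effective stress: σ'_0 = σ_v − u = 137.2 − 45.126 = 92.074 kPa.
Stress increase at mid-clay by the 2:1 spreading method:
Δσ = qBL/((B+z)(L+z)) = 149×5.4×10/((5.4+7.4)(10+7.4)) = 36.126 kPa
Final effective stress: σ'_f = 92.074 + 36.126 = 128.2 kPa.
σ'_f = 128.2 ≤ σ'_p = 143 kPa, so the clay remains overconsolidated and only the recompression index applies:
S_c = C_r·H/(1+e₀)·log₁₀(σ'_f/σ'_0) = 0.062×8/1.61×log₁₀(128.2/92.074)
    = 0.30807 × 0.14375 = 0.04429 m

S_c ≈ 0.0443 m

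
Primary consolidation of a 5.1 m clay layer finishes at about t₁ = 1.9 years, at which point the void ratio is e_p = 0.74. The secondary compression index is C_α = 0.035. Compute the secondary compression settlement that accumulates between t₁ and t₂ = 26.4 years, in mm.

Secondary compression: S_s = C_α·H/(1+e_p)·log₁₀(t₂/t₁)
S_s = 0.035×5.1/(1+0.74)×log₁₀(26.4/1.9)
    = 0.1026 × 1.143 = 0.1172 m

S_s ≈ 117 mm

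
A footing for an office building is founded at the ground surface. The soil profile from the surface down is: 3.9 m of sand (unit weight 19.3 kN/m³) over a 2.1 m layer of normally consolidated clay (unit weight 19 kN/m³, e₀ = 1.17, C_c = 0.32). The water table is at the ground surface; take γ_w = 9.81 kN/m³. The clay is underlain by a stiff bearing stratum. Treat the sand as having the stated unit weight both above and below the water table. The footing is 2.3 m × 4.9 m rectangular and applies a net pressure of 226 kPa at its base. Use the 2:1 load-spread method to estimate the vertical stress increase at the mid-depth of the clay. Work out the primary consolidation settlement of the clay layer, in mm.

Mid-depth of clay below the ground surface: z = 3.9 + 2.1/2 = 4.95 m.
Total vertical stress at mid-clay: σ_v = 19.3×3.9 + 19×1.05 = 95.22 kPa.
Pore pressure: u = 9.81×(4.95 − 0) = 48.56 kPa.
Initial effective stress: σ'_0 = σ_v − u = 95.22 − 48.56 = 46.66 kPa.
Stress increase at mid-clay by the 2:1 spreading method:
Δσ = qBL/((B+z)(L+z)) = 226×2.3×4.9/((2.3+4.95)(4.9+4.95)) = 35.666 kPa
Final effective stress: σ'_f = σ'_0 + Δσ = 46.66 + 35.666 = 82.326 kPa.
Normally consolidated clay, so the full stress increment lies on the virgin compression line:
S_c = C_c·H/(1+e₀)·log₁₀(σ'_f/σ'_0) = 0.32×2.1/(1+1.17)×log₁₀(82.326/46.66)
    = 0.30968 × 0.24659 = 0.07636 m

S_c ≈ 76.4 mm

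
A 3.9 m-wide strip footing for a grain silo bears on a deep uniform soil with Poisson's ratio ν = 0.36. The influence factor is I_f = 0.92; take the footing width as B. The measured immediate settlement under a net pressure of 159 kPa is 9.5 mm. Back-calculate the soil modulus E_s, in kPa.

E_s ≈ 52300 kPa

S_e = q·B·(1−ν²)/E_s · I_f  ⇒  E_s = q·B·(1−ν²)·I_f / S_e.
E_s = 159 × 3.9 × 0.8704 × 0.92 / 0.0095 = 52270 kPa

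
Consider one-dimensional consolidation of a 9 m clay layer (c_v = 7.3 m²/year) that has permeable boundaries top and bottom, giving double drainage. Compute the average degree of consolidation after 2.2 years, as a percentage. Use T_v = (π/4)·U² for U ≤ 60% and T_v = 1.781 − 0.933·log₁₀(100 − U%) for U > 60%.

U ≈ 88.5 %

Drainage path length: H_d = H/2 = 4.5 m (double drainage).
T_v = c_v·t/H_d² = 7.3×2.2/4.5² = 0.79309.
T_v = 0.79309 corresponds to the U > 60% branch:
U = 1 − 10^((1.781 − T_v)/0.933)/100 = 0.8855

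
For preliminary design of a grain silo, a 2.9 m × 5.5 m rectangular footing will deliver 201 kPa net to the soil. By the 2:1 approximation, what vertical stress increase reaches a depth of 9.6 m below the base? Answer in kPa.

Δσ_z ≈ 17 kPa

By the 2:1 method the load spreads at 1 horizontal : 2 vertical, so at depth z the loaded area has grown by z in each plan dimension:
Δσ = qBL/((B+z)(L+z)) = 201×2.9×5.5/((2.9+9.6)(5.5+9.6)) = 16.985 kPa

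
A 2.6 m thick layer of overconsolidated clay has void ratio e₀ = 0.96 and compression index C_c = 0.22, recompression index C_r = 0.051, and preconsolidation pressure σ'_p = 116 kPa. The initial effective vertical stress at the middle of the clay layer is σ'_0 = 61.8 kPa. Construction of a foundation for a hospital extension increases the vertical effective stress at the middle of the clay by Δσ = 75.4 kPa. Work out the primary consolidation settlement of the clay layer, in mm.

Final effective stress: σ'_f = 61.8 + 75.4 = 137.2 kPa.
σ'_f = 137.2 > σ'_p = 116 kPa, so the stress path crosses the preconsolidation pressure — recompression up to σ'_p, then virgin compression beyond:
S_c = H/(1+e₀)·[C_r·log₁₀(σ'_p/σ'_0) + C_c·log₁₀(σ'_f/σ'_p)]
    = 2.6/1.96 × [0.051×log₁₀(116/61.8) + 0.22×log₁₀(137.2/116)]
    = 1.3265 × [0.013947 + 0.016037] = 0.03977 m

S_c ≈ 39.8 mm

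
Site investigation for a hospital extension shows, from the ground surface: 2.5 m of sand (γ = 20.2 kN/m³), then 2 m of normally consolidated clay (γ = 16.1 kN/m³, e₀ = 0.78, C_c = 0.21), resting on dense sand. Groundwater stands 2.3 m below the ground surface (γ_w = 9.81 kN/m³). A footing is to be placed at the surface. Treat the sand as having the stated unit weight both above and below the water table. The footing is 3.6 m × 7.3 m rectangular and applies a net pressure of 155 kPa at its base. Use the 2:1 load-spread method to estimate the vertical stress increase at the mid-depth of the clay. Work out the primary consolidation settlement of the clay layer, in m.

Mid-depth of clay below the ground surface: z = 2.5 + 2/2 = 3.5 m.
Total vertical stress at mid-clay: σ_v = 20.2×2.5 + 16.1×1 = 66.6 kPa.
Pore pressure: u = 9.81×(3.5 − 2.3) = 11.772 kPa.
Initial effective stress: σ'_0 = σ_v − u = 66.6 − 11.772 = 54.828 kPa.
Stress increase at mid-clay by the 2:1 spreading method:
Δσ = qBL/((B+z)(L+z)) = 155×3.6×7.3/((3.6+3.5)(7.3+3.5)) = 53.122 kPa
Final effective stress: σ'_f = σ'_0 + Δσ = 54.828 + 53.122 = 107.95 kPa.
Normally consolidated clay, so the full stress increment lies on the virgin compression line:
S_c = C_c·H/(1+e₀)·log₁₀(σ'_f/σ'_0) = 0.21×2/(1+0.78)×log₁₀(107.95/54.828)
    = 0.23596 × 0.29422 = 0.06942 m

S_c ≈ 0.0694 m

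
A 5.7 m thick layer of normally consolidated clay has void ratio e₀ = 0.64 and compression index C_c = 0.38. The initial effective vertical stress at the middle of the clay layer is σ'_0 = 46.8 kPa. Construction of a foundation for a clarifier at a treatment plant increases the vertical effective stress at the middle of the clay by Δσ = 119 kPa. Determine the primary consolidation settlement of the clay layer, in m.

S_c ≈ 0.726 m

Final effective stress: σ'_f = σ'_0 + Δσ = 46.8 + 119 = 165.8 kPa.
Normally consolidated clay, so the full stress increment lies on the virgin compression line:
S_c = C_c·H/(1+e₀)·log₁₀(σ'_f/σ'_0) = 0.38×5.7/(1+0.64)×log₁₀(165.8/46.8)
    = 1.3207 × 0.54934 = 0.7255 m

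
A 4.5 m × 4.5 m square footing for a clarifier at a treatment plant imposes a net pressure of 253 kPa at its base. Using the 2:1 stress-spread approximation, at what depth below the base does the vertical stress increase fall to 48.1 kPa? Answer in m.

z ≈ 5.82 m

2:1 spreading — at depth z the loaded area has grown by z in each plan dimension:
qB²/(B+z)² = Δσ_z ⇒ z = B(√(q/Δσ_z) − 1) = 4.5×(√(253/48.1) − 1) = 5.82 m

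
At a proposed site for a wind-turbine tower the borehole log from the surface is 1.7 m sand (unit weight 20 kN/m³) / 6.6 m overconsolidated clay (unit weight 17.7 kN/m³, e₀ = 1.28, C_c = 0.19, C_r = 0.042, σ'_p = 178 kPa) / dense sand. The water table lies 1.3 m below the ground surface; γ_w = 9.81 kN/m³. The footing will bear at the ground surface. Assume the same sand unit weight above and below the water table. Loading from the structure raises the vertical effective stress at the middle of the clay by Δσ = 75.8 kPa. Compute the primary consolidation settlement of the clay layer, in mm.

Mid-depth of clay below the ground surface: z = 1.7 + 6.6/2 = 5 m.
Total vertical stress at mid-clay: σ_v = 20×1.7 + 17.7×3.3 = 92.41 kPa.
Pore pressure: u = 9.81×(5 − 1.3) = 36.297 kPa.
Initial effective stress: σ'_0 = σ_v − u = 92.41 − 36.297 = 56.113 kPa.
Final effective stress: σ'_f = 56.113 + 75.8 = 131.91 kPa.
σ'_f = 131.91 ≤ σ'_p = 178 kPa, so the clay remains overconsolidated and only the recompression index applies:
S_c = C_r·H/(1+e₀)·log₁₀(σ'_f/σ'_0) = 0.042×6.6/2.28×log₁₀(131.91/56.113)
    = 0.12158 × 0.37121 = 0.04513 m

S_c ≈ 45.1 mm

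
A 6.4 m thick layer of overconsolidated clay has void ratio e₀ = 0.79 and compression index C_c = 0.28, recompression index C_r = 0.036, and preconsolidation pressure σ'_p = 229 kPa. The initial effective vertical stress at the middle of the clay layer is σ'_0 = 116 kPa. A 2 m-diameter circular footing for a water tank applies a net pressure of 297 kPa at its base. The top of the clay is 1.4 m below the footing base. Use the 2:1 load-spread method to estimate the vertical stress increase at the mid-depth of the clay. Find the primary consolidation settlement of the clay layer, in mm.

S_c ≈ 11.8 mm

Mid-depth of clay below the footing base: z = 1.4 + 6.4/2 = 4.6 m.
Stress increase at mid-clay by the 2:1 spreading method:
Δσ ≈ qD²/(D+z)² = 297×2²/(2+4.6)² = 27.273 kPa
Final effective stress: σ'_f = 116 + 27.273 = 143.27 kPa.
σ'_f = 143.27 ≤ σ'_p = 229 kPa, so the clay remains overconsolidated and only the recompression index applies:
S_c = C_r·H/(1+e₀)·log₁₀(σ'_f/σ'_0) = 0.036×6.4/1.79×log₁₀(143.27/116)
    = 0.12871 × 0.091697 = 0.0118 m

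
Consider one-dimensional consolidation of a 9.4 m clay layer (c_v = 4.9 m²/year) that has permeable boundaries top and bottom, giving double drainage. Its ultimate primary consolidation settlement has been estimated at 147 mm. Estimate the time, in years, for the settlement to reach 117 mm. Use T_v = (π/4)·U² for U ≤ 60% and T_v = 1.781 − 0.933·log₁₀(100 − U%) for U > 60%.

Drainage path length: H_d = H/2 = 4.7 m (double drainage).
U = S(t)/S_ult = 117/147 = 0.7959.
U > 60%: T_v = 1.781 − 0.933·log₁₀(100 − 79.592) = 0.55895.
t = T_v·H_d²/c_v = 0.55895×4.7²/4.9 = 2.52 years.

t ≈ 2.52 years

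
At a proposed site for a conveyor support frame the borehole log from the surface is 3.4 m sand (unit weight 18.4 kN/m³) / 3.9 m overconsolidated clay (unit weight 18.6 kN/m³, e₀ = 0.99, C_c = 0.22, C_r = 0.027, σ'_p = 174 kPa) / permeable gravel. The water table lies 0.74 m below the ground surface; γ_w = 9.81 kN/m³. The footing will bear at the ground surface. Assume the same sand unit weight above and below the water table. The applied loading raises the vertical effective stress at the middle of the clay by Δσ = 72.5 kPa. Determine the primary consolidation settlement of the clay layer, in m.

Mid-depth of clay below the ground surface: z = 3.4 + 3.9/2 = 5.35 m.
Total vertical stress at mid-clay: σ_v = 18.4×3.4 + 18.6×1.95 = 98.83 kPa.
Pore pressure: u = 9.81×(5.35 − 0.74) = 45.224 kPa.
Initial effective stress: σ'_0 = σ_v − u = 98.83 − 45.224 = 53.606 kPa.
Final effective stress: σ'_f = 53.606 + 72.5 = 126.11 kPa.
σ'_f = 126.11 ≤ σ'_p = 174 kPa, so the clay remains overconsolidated and only the recompression index applies:
S_c = C_r·H/(1+e₀)·log₁₀(σ'_f/σ'_0) = 0.027×3.9/1.99×log₁₀(126.11/53.606)
    = 0.052915 × 0.37154 = 0.01966 m

S_c ≈ 0.0197 m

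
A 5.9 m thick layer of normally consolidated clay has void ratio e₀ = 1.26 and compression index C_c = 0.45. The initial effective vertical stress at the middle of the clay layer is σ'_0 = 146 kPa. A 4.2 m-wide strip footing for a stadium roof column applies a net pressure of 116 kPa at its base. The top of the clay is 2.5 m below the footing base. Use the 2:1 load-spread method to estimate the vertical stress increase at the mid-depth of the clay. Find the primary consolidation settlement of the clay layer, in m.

S_c ≈ 0.152 m

Mid-depth of clay below the footing base: z = 2.5 + 5.9/2 = 5.45 m.
Stress increase at mid-clay by the 2:1 spreading method:
Δσ = qB/(B+z) = 116×4.2/(4.2+5.45) = 50.487 kPa
Final effective stress: σ'_f = σ'_0 + Δσ = 146 + 50.487 = 196.49 kPa.
Normally consolidated clay, so the full stress increment lies on the virgin compression line:
S_c = C_c·H/(1+e₀)·log₁₀(σ'_f/σ'_0) = 0.45×5.9/(1+1.26)×log₁₀(196.49/146)
    = 1.1748 × 0.12899 = 0.1515 m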